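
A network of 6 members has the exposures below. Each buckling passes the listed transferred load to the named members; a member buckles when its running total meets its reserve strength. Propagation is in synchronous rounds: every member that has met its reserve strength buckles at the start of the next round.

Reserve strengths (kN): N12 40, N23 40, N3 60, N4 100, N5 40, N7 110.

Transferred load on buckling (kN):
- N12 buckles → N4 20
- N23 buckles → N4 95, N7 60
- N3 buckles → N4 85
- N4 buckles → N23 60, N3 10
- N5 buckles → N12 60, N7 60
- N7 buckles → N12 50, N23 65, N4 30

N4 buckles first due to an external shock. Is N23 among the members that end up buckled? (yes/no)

Round 1 — N4 buckles (initial).
  N23: +60 → 60 ≥ 40
  N3: +10 → 10 < 60
Round 2 — N23 buckles.
  N7: +60 → 60 < 110
No further bucklings.

yes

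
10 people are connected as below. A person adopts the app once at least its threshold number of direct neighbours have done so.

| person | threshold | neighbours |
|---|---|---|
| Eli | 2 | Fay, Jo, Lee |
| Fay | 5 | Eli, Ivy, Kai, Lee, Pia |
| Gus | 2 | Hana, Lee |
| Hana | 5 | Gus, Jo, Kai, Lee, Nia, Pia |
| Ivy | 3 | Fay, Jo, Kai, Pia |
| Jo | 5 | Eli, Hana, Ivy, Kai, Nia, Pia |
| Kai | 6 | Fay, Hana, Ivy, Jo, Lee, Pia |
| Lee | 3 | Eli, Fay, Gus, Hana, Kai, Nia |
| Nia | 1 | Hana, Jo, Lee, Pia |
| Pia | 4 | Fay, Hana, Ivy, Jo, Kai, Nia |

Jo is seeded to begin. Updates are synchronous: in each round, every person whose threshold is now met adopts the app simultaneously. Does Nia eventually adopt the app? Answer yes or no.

Round 1 — Jo adopts the app (initial).
Round 2 — checking thresholds:
  Eli: 1 of 3 neighbours < 2, holds.
  Hana: 1 of 6 neighbours < 5, holds.
  Ivy: 1 of 4 neighbours < 3, holds.
  Kai: 1 of 6 neighbours < 6, holds.
  Nia: 1 of 4 neighbours ≥ 1, adopts the app.
  Pia: 1 of 6 neighbours < 4, holds.
Round 3 — no new adoptions; cascade stops.

yes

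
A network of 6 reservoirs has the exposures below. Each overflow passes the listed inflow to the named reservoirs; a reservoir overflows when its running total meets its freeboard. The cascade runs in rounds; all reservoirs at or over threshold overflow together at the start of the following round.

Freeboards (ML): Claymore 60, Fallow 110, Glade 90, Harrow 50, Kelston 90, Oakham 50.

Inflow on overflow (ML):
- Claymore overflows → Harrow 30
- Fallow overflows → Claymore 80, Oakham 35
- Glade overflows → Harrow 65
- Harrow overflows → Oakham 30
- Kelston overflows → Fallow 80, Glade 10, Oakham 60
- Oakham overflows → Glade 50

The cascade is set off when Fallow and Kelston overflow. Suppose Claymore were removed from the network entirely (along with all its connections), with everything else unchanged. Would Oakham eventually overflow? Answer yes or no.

With Claymore removed:
Round 1 — Fallow, Kelston overflow (initial).
  Glade: +10 → 10 < 90
  Oakham: +35+60 → 95 ≥ 50
Round 2 — Oakham overflows.
  Glade: +50 → 60 < 90
No further overflows.

yes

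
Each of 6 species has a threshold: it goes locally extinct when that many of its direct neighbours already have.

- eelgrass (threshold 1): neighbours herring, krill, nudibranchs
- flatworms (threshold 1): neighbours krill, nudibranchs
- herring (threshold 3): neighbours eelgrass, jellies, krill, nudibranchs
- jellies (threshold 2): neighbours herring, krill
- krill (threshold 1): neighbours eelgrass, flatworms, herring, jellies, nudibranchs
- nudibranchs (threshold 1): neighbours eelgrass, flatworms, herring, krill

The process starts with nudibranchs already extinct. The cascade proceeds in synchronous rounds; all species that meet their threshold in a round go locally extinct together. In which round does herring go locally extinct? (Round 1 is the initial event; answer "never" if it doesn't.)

3

Round 1 — nudibranchs goes locally extinct (initial).
Round 2 — checking thresholds:
  eelgrass: 1 of 3 neighbours ≥ 1, goes locally extinct.
  flatworms: 1 of 2 neighbours ≥ 1, goes locally extinct.
  herring: 1 of 4 neighbours < 3, below threshold.
  krill: 1 of 5 neighbours ≥ 1, goes locally extinct.
Round 3 — checking thresholds:
  herring: 3 of 4 neighbours ≥ 3, goes locally extinct.
  jellies: 1 of 2 neighbours < 2, below threshold.
Round 4 — checking thresholds:
  jellies: 2 of 2 neighbours ≥ 2, goes locally extinct.
Round 5 — no new extinctions; cascade stops.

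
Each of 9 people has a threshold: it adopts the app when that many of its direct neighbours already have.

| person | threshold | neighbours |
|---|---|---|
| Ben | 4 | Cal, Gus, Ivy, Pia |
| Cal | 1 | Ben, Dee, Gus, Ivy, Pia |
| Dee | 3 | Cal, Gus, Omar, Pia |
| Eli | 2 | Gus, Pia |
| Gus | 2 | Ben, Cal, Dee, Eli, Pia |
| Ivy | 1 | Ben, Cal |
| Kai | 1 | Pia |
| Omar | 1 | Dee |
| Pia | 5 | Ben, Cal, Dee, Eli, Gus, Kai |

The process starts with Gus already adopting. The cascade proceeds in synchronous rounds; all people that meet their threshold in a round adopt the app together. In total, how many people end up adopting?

Round 1 — Gus adopts the app (initial).
Round 2 — checking thresholds:
  Ben: 1 of 4 neighbours < 4, holds.
  Cal: 1 of 5 neighbours ≥ 1, adopts the app.
  Dee: 1 of 4 neighbours < 3, holds.
  Eli: 1 of 2 neighbours < 2, holds.
  Pia: 1 of 6 neighbours < 5, holds.
Round 3 — checking thresholds:
  Ben: 2 of 4 neighbours < 4, holds.
  Dee: 2 of 4 neighbours < 3, holds.
  Eli: 1 of 2 neighbours < 2, holds.
  Ivy: 1 of 2 neighbours ≥ 1, adopts the app.
  Pia: 2 of 6 neighbours < 5, holds.
Round 4 — no new adoptions; cascade stops.

3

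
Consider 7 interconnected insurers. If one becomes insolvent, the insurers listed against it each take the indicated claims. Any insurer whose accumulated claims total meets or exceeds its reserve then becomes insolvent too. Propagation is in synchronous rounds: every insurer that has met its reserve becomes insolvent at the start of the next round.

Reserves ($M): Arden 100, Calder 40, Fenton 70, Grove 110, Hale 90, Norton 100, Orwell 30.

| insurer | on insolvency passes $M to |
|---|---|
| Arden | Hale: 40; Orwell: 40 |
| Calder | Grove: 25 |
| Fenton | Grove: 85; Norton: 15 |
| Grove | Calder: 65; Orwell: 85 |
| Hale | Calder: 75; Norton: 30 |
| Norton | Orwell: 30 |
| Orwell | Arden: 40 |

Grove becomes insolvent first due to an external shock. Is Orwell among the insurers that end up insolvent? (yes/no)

Round 1 — Grove becomes insolvent (initial).
  Calder: +65 → 65 ≥ 40
  Orwell: +85 → 85 ≥ 30
Round 2 — Calder, Orwell become insolvent.
  Arden: +40 → 40 < 100
No further insolvencies.

yes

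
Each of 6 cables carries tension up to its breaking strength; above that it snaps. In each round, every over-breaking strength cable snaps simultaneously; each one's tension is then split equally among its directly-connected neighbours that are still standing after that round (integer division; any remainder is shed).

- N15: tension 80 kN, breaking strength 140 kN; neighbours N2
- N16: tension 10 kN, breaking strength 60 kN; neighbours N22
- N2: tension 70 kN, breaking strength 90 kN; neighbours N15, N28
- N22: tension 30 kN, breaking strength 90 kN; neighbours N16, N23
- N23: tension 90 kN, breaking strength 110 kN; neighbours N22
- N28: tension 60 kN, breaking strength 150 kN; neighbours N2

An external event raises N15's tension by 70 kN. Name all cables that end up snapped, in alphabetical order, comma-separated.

Round 1 — N15 at 150 > 140. N15 snaps.
  N15 sheds 150 kN to N2: 150 each.
    N2: 70+150 = 220 > 90
Round 2 — N2 snaps.
  N2 sheds 220 kN to N28: 220 each.
    N28: 60+220 = 280 > 150
Round 3 — N28 snaps.
  N28 sheds 280 kN: no online neighbours, lost.
No further breaks.

N15, N2, N28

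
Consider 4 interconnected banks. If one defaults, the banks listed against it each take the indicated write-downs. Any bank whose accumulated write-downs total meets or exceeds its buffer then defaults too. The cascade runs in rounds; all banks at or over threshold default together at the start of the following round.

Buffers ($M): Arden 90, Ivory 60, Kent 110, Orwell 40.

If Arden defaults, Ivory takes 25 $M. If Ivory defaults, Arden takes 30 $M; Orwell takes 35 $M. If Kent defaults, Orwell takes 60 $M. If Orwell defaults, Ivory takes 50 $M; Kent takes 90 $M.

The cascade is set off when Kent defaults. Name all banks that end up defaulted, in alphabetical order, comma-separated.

Round 1 — Kent defaults (initial).
  Orwell: +60 → 60 ≥ 40
Round 2 — Orwell defaults.
  Ivory: +50 → 50 < 60
No further defaults.

Kent, Orwell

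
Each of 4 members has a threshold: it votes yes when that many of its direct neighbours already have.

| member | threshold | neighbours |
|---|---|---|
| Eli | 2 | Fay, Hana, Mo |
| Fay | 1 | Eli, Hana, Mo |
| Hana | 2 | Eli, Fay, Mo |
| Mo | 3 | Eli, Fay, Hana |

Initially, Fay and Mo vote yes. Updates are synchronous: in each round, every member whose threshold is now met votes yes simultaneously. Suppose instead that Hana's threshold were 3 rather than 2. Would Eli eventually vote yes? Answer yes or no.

yes

With Hana's threshold at 3:
Round 1 — Fay, Mo vote yes (initial).
Round 2 — checking thresholds:
  Eli: 2 of 3 neighbours ≥ 2, votes yes.
  Hana: 2 of 3 neighbours < 3, holds.
Round 3 — checking thresholds:
  Hana: 3 of 3 neighbours ≥ 3, votes yes.
Round 4 — no new yes votes; cascade stops.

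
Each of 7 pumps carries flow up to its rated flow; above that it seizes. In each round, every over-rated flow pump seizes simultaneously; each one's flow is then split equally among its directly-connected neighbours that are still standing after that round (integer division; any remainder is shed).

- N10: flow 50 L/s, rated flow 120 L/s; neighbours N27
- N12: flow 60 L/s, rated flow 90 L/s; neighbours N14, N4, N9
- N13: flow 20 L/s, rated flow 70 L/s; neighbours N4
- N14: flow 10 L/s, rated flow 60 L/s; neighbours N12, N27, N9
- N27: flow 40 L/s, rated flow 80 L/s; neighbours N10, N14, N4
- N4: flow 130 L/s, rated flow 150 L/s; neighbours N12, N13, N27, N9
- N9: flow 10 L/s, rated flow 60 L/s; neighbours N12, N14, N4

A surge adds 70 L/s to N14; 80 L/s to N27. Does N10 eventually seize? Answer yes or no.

Round 1 — N14 at 80 > 60; N27 at 120 > 80. N14, N27 seize.
  N14 sheds 80 L/s to N12, N9: 40 each.
    N12: 60+40 = 100 > 90
    N9: 10+40 = 50 ≤ 60
  N27 sheds 120 L/s to N10, N4: 60 each.
    N10: 50+60 = 110 ≤ 120
    N4: 130+60 = 190 > 150
Round 2 — N12, N4 seize.
  N12 sheds 100 L/s to N9: 100 each.
    N9: 50+100 = 150 > 60
  N4 sheds 190 L/s to N13, N9: 95 each.
    N13: 20+95 = 115 > 70
    N9: 150+95 = 245 > 60
Round 3 — N13, N9 seize.
  N13 sheds 115 L/s: no online neighbours, lost.
  N9 sheds 245 L/s: no online neighbours, lost.
No further seizures.

no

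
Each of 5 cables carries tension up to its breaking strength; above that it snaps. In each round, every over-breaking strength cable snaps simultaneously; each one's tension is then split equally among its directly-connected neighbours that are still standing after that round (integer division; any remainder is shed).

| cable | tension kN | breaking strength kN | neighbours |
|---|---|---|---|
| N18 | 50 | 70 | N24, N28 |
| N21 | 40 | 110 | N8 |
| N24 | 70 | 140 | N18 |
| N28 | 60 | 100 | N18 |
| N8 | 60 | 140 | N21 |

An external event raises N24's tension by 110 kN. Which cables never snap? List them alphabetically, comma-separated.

Round 1 — N24 at 180 > 140. N24 snaps.
  N24 sheds 180 kN to N18: 180 each.
    N18: 50+180 = 230 > 70
Round 2 — N18 snaps.
  N18 sheds 230 kN to N28: 230 each.
    N28: 60+230 = 290 > 100
Round 3 — N28 snaps.
  N28 sheds 290 kN: no online neighbours, lost.
No further breaks.

N21, N8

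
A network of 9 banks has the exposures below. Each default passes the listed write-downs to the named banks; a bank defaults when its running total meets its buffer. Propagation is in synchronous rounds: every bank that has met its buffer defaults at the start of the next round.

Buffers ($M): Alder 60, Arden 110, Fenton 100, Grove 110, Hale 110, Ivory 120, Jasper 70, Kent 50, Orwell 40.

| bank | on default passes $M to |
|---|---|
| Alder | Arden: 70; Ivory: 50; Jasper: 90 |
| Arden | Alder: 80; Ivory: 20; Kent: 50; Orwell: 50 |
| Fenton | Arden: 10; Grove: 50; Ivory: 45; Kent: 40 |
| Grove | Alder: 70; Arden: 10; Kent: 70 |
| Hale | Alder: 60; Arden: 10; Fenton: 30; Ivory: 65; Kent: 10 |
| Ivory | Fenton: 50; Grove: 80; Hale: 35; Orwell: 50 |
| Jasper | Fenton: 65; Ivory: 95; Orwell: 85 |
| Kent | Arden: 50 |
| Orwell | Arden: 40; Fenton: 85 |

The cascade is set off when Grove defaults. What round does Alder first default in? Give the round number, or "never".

2

Round 1 — Grove defaults (initial).
  Alder: +70 → 70 ≥ 60
  Arden: +10 → 10 < 110
  Kent: +70 → 70 ≥ 50
Round 2 — Alder, Kent default.
  Arden: +70+50 → 130 ≥ 110
  Ivory: +50 → 50 < 120
  Jasper: +90 → 90 ≥ 70
Round 3 — Arden, Jasper default.
  Fenton: +65 → 65 < 100
  Ivory: +20+95 → 165 ≥ 120
  Orwell: +50+85 → 135 ≥ 40
Round 4 — Ivory, Orwell default.
  Fenton: +50+85 → 200 ≥ 100
  Hale: +35 → 35 < 110
Round 5 — Fenton defaults.
No further defaults.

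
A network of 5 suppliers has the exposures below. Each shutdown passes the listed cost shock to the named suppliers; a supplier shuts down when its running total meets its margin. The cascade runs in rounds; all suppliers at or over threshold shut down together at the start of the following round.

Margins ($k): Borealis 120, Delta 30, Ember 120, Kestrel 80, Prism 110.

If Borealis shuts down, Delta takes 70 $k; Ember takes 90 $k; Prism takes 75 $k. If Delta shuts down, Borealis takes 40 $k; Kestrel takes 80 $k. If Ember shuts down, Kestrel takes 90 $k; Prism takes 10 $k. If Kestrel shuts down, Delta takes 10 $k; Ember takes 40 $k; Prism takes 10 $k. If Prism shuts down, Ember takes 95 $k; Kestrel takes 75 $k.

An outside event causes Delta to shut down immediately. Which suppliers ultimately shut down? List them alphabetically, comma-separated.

Delta, Kestrel

Round 1 — Delta shuts down (initial).
  Borealis: +40 → 40 < 120
  Kestrel: +80 → 80 ≥ 80
Round 2 — Kestrel shuts down.
  Ember: +40 → 40 < 120
  Prism: +10 → 10 < 110
No further shutdowns.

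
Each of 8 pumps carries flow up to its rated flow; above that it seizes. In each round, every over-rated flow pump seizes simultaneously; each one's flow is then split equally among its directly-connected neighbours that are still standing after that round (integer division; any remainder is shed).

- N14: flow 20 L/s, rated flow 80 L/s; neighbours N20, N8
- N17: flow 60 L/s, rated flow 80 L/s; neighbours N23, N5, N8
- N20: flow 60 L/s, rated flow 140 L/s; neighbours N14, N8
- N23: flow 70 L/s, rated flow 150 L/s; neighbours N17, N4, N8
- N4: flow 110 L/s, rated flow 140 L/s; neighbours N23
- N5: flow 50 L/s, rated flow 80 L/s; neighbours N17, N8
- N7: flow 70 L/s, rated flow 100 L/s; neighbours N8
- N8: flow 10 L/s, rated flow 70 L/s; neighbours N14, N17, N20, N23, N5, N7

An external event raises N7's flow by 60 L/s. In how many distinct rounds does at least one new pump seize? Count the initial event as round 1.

4

Round 1 — N7 at 130 > 100. N7 seizes.
  N7 sheds 130 L/s to N8: 130 each.
    N8: 10+130 = 140 > 70
Round 2 — N8 seizes.
  N8 sheds 140 L/s to N14, N17, N20, N23, N5: 28 each.
    N14: 20+28 = 48 ≤ 80
    N17: 60+28 = 88 > 80
    N20: 60+28 = 88 ≤ 140
    N23: 70+28 = 98 ≤ 150
    N5: 50+28 = 78 ≤ 80
Round 3 — N17 seizes.
  N17 sheds 88 L/s to N23, N5: 44 each.
    N23: 98+44 = 142 ≤ 150
    N5: 78+44 = 122 > 80
Round 4 — N5 seizes.
  N5 sheds 122 L/s: no online neighbours, lost.
No further seizures.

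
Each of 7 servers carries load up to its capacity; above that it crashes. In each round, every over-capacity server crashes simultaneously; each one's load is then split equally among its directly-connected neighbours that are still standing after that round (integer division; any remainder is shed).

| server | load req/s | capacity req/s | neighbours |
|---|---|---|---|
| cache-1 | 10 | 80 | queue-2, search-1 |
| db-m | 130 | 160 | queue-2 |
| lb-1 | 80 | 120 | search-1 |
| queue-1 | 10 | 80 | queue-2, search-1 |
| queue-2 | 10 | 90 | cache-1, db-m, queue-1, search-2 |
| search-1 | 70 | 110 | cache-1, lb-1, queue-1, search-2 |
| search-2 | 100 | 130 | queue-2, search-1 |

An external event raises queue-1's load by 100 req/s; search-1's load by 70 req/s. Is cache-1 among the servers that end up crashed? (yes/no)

Round 1 — queue-1 at 110 > 80; search-1 at 140 > 110. queue-1, search-1 crash.
  queue-1 sheds 110 req/s to queue-2: 110 each.
    queue-2: 10+110 = 120 > 90
  search-1 sheds 140 req/s to cache-1, lb-1, search-2: 46 each (2 lost).
    cache-1: 10+46 = 56 ≤ 80
    lb-1: 80+46 = 126 > 120
    search-2: 100+46 = 146 > 130
Round 2 — lb-1, queue-2, search-2 crash.
  lb-1 sheds 126 req/s: no online neighbours, lost.
  queue-2 sheds 120 req/s to cache-1, db-m: 60 each.
    cache-1: 56+60 = 116 > 80
    db-m: 130+60 = 190 > 160
  search-2 sheds 146 req/s: no online neighbours, lost.
Round 3 — cache-1, db-m crash.
  cache-1 sheds 116 req/s: no online neighbours, lost.
  db-m sheds 190 req/s: no online neighbours, lost.
No further crashes.

yes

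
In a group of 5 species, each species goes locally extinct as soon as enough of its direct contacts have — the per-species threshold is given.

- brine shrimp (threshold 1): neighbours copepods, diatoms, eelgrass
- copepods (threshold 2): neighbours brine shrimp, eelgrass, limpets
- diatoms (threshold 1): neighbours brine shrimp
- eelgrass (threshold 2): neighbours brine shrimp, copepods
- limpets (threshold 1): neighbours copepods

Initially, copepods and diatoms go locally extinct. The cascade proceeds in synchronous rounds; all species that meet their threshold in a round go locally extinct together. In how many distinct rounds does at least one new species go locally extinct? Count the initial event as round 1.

Round 1 — copepods, diatoms go locally extinct (initial).
Round 2 — checking thresholds:
  brine shrimp: 2 of 3 neighbours ≥ 1, goes locally extinct.
  eelgrass: 1 of 2 neighbours < 2, below threshold.
  limpets: 1 of 1 neighbours ≥ 1, goes locally extinct.
Round 3 — checking thresholds:
  eelgrass: 2 of 2 neighbours ≥ 2, goes locally extinct.
Round 4 — no new extinctions; cascade stops.

3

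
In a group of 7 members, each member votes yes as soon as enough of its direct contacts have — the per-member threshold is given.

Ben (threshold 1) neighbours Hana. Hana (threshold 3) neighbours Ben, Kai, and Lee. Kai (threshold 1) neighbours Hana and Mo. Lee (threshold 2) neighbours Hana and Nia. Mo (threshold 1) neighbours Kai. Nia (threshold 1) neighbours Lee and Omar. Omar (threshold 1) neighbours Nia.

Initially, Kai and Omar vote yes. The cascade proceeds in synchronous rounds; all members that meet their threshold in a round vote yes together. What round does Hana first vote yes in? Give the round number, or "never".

Round 1 — Kai, Omar vote yes (initial).
Round 2 — checking thresholds:
  Hana: 1 of 3 neighbours < 3, not yet.
  Mo: 1 of 1 neighbours ≥ 1, votes yes.
  Nia: 1 of 2 neighbours ≥ 1, votes yes.
Round 3 — no new yes votes; cascade stops.

never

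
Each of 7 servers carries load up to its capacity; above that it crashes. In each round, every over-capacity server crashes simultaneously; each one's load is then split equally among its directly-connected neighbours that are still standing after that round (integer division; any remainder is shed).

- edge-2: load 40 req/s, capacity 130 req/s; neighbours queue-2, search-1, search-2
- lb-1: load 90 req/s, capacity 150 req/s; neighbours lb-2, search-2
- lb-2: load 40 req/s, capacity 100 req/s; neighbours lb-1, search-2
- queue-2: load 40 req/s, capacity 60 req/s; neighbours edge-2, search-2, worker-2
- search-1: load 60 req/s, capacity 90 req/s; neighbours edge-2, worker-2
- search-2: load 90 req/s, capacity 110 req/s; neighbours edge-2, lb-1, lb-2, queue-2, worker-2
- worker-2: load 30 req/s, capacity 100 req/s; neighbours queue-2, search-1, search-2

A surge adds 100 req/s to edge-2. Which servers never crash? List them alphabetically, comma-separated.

lb-1, lb-2

Round 1 — edge-2 at 140 > 130. edge-2 crashes.
  edge-2 sheds 140 req/s to queue-2, search-1, search-2: 46 each (2 lost).
    queue-2: 40+46 = 86 > 60
    search-1: 60+46 = 106 > 90
    search-2: 90+46 = 136 > 110
Round 2 — queue-2, search-1, search-2 crash.
  queue-2 sheds 86 req/s to worker-2: 86 each.
    worker-2: 30+86 = 116 > 100
  search-1 sheds 106 req/s to worker-2: 106 each.
    worker-2: 116+106 = 222 > 100
  search-2 sheds 136 req/s to lb-1, lb-2, worker-2: 45 each (1 lost).
    lb-1: 90+45 = 135 ≤ 150
    lb-2: 40+45 = 85 ≤ 100
    worker-2: 222+45 = 267 > 100
Round 3 — worker-2 crashes.
  worker-2 sheds 267 req/s: no online neighbours, lost.
No further crashes.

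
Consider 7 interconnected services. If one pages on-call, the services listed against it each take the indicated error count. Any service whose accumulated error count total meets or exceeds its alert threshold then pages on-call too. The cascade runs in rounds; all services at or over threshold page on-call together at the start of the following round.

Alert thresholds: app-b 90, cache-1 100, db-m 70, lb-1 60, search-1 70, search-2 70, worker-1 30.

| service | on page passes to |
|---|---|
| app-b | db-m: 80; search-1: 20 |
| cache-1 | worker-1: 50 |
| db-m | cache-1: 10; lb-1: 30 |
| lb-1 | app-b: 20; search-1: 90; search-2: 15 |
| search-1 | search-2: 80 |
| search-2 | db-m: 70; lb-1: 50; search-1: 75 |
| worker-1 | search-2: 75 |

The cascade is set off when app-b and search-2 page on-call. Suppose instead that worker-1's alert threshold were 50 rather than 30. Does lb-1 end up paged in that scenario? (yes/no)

With worker-1's alert threshold at 50:
Round 1 — app-b, search-2 page on-call (initial).
  db-m: +80+70 → 150 ≥ 70
  lb-1: +50 → 50 < 60
  search-1: +20+75 → 95 ≥ 70
Round 2 — db-m, search-1 page on-call.
  cache-1: +10 → 10 < 100
  lb-1: +30 → 80 ≥ 60
Round 3 — lb-1 pages on-call.
No further pages.

yes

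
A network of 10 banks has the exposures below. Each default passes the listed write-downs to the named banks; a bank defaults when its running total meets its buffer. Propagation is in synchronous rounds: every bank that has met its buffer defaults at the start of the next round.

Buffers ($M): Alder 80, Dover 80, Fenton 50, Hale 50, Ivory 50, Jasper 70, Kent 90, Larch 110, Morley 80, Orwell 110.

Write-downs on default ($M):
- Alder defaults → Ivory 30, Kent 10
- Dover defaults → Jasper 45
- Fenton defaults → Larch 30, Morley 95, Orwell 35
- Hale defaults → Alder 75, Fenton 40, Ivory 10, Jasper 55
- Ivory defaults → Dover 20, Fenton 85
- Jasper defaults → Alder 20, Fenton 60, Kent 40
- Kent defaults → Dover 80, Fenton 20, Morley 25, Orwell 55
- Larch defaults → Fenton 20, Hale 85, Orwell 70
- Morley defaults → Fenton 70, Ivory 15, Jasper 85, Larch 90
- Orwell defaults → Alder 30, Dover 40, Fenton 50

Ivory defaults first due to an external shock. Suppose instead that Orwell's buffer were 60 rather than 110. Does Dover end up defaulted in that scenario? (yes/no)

no

With Orwell's buffer at 60:
Round 1 — Ivory defaults (initial).
  Dover: +20 → 20 < 80
  Fenton: +85 → 85 ≥ 50
Round 2 — Fenton defaults.
  Larch: +30 → 30 < 110
  Morley: +95 → 95 ≥ 80
  Orwell: +35 → 35 < 60
Round 3 — Morley defaults.
  Jasper: +85 → 85 ≥ 70
  Larch: +90 → 120 ≥ 110
Round 4 — Jasper, Larch default.
  Alder: +20 → 20 < 80
  Hale: +85 → 85 ≥ 50
  Kent: +40 → 40 < 90
  Orwell: +70 → 105 ≥ 60
Round 5 — Hale, Orwell default.
  Alder: +75+30 → 125 ≥ 80
  Dover: +40 → 60 < 80
Round 6 — Alder defaults.
  Kent: +10 → 50 < 90
No further defaults.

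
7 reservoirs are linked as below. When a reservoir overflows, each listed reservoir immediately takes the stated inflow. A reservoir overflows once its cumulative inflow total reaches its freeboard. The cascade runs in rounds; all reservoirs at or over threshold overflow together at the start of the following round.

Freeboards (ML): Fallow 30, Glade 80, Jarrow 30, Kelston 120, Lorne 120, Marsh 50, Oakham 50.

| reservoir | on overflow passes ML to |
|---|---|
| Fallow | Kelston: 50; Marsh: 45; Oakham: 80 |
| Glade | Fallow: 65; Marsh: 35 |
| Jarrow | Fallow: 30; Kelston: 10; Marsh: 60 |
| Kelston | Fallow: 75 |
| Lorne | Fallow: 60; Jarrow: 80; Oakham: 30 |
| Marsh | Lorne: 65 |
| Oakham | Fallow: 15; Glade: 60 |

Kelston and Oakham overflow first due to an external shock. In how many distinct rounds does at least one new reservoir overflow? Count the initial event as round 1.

Round 1 — Kelston, Oakham overflow (initial).
  Fallow: +75+15 → 90 ≥ 30
  Glade: +60 → 60 < 80
Round 2 — Fallow overflows.
  Marsh: +45 → 45 < 50
No further overflows.

2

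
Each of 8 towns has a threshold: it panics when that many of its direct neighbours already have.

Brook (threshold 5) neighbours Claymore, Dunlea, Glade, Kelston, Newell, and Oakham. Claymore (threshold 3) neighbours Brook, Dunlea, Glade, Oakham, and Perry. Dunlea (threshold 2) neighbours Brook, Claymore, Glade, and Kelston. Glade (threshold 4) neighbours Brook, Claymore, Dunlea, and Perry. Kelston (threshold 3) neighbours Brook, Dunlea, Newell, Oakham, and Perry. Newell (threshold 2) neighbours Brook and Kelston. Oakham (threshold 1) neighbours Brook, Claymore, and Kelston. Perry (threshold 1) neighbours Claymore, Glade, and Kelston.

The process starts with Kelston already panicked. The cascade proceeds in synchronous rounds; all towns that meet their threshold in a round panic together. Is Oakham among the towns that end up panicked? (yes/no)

Round 1 — Kelston panics (initial).
Round 2 — checking thresholds:
  Brook: 1 of 6 neighbours < 5, holds.
  Dunlea: 1 of 4 neighbours < 2, holds.
  Newell: 1 of 2 neighbours < 2, holds.
  Oakham: 1 of 3 neighbours ≥ 1, panics.
  Perry: 1 of 3 neighbours ≥ 1, panics.
Round 3 — no new panics; cascade stops.

yes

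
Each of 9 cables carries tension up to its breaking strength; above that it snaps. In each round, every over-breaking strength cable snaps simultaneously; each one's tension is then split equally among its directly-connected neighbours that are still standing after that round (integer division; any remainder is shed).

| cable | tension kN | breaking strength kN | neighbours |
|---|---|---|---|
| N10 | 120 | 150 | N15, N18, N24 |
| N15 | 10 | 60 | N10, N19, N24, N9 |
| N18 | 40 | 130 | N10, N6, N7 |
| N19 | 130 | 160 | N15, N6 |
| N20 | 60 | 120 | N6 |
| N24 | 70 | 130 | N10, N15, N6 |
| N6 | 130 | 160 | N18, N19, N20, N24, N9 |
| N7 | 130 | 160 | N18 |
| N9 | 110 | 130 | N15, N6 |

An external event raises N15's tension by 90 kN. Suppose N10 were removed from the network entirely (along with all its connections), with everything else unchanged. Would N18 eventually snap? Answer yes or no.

yes

With N10 removed:
Round 1 — N15 at 100 > 60. N15 snaps.
  N15 sheds 100 kN to N19, N24, N9: 33 each (1 lost).
    N19: 130+33 = 163 > 160
    N24: 70+33 = 103 ≤ 130
    N9: 110+33 = 143 > 130
Round 2 — N19, N9 snap.
  N19 sheds 163 kN to N6: 163 each.
    N6: 130+163 = 293 > 160
  N9 sheds 143 kN to N6: 143 each.
    N6: 293+143 = 436 > 160
Round 3 — N6 snaps.
  N6 sheds 436 kN to N18, N20, N24: 145 each (1 lost).
    N18: 40+145 = 185 > 130
    N20: 60+145 = 205 > 120
    N24: 103+145 = 248 > 130
Round 4 — N18, N20, N24 snap.
  N18 sheds 185 kN to N7: 185 each.
    N7: 130+185 = 315 > 160
  N20 sheds 205 kN: no online neighbours, lost.
  N24 sheds 248 kN: no online neighbours, lost.
Round 5 — N7 snaps.
  N7 sheds 315 kN: no online neighbours, lost.
No further breaks.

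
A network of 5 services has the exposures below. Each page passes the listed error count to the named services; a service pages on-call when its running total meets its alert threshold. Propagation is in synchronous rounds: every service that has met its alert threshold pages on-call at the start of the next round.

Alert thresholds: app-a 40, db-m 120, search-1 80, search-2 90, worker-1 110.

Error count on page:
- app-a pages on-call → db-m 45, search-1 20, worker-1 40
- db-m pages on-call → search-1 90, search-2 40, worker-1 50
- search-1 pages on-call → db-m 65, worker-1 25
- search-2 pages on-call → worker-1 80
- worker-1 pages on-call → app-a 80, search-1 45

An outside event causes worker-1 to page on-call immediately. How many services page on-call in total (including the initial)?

2

Round 1 — worker-1 pages on-call (initial).
  app-a: +80 → 80 ≥ 40
  search-1: +45 → 45 < 80
Round 2 — app-a pages on-call.
  db-m: +45 → 45 < 120
  search-1: +20 → 65 < 80
No further pages.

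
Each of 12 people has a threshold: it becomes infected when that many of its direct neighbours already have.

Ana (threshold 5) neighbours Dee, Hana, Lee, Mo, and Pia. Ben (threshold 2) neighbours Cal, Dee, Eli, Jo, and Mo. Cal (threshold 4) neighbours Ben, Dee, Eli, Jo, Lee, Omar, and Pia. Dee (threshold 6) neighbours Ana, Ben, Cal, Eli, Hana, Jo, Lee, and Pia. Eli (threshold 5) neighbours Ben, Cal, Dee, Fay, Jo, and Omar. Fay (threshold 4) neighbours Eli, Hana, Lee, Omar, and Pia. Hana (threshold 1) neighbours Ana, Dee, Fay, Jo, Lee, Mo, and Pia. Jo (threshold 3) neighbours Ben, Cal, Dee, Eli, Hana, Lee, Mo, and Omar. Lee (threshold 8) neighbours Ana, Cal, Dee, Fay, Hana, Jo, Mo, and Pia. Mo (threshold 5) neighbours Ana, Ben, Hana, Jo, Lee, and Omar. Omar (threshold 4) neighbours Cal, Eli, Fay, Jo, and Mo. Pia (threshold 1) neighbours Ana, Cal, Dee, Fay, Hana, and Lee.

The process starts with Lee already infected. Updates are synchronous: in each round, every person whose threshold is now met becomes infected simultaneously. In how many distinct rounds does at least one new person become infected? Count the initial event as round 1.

Round 1 — Lee becomes infected (initial).
Round 2 — checking thresholds:
  Ana: 1 of 5 neighbours < 5, holds.
  Cal: 1 of 7 neighbours < 4, holds.
  Dee: 1 of 8 neighbours < 6, holds.
  Fay: 1 of 5 neighbours < 4, holds.
  Hana: 1 of 7 neighbours ≥ 1, becomes infected.
  Jo: 1 of 8 neighbours < 3, holds.
  Mo: 1 of 6 neighbours < 5, holds.
  Pia: 1 of 6 neighbours ≥ 1, becomes infected.
Round 3 — no new infections; cascade stops.

2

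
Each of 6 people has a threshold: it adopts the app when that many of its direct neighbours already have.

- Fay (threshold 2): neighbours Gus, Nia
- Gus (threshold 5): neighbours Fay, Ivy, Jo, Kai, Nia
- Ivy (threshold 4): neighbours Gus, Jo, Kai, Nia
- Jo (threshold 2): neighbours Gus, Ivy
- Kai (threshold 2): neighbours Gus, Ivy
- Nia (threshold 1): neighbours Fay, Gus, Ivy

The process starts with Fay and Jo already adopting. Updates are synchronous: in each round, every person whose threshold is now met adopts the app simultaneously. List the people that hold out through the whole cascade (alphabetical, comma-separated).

Gus, Ivy, Kai

Round 1 — Fay, Jo adopt the app (initial).
Round 2 — checking thresholds:
  Gus: 2 of 5 neighbours < 5, below threshold.
  Ivy: 1 of 4 neighbours < 4, below threshold.
  Nia: 1 of 3 neighbours ≥ 1, adopts the app.
Round 3 — no new adoptions; cascade stops.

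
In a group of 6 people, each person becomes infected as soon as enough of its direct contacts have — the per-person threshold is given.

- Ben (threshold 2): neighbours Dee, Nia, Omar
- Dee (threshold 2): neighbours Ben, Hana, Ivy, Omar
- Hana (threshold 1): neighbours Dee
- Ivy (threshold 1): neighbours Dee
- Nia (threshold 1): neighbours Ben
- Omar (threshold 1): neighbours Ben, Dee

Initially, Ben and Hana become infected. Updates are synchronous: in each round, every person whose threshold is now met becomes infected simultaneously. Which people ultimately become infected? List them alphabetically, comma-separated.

Round 1 — Ben, Hana become infected (initial).
Round 2 — checking thresholds:
  Dee: 2 of 4 neighbours ≥ 2, becomes infected.
  Nia: 1 of 1 neighbours ≥ 1, becomes infected.
  Omar: 1 of 2 neighbours ≥ 1, becomes infected.
Round 3 — checking thresholds:
  Ivy: 1 of 1 neighbours ≥ 1, becomes infected.
Round 4 — no new infections; cascade stops.

Ben, Dee, Hana, Ivy, Nia, Omar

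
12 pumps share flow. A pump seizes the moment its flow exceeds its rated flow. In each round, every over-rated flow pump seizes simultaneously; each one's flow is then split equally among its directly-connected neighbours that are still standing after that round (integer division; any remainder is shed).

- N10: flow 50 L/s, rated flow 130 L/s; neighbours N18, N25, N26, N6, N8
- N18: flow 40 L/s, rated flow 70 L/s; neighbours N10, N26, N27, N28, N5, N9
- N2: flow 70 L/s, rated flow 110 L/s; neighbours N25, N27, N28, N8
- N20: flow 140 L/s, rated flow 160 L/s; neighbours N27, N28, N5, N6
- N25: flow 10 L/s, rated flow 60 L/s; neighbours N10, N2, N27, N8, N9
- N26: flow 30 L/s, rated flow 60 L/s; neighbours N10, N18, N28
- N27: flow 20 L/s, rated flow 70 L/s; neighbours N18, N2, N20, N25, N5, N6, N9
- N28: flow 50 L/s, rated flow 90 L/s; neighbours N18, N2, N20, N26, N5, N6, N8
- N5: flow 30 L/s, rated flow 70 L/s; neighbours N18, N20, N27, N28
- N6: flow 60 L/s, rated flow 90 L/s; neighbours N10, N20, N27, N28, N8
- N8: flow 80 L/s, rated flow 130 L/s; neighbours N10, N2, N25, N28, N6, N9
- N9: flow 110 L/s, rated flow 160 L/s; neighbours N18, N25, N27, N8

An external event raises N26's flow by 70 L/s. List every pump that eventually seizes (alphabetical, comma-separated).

Round 1 — N26 at 100 > 60. N26 seizes.
  N26 sheds 100 L/s to N10, N18, N28: 33 each (1 lost).
    N10: 50+33 = 83 ≤ 130
    N18: 40+33 = 73 > 70
    N28: 50+33 = 83 ≤ 90
Round 2 — N18 seizes.
  N18 sheds 73 L/s to N10, N27, N28, N5, N9: 14 each (3 lost).
    N10: 83+14 = 97 ≤ 130
    N27: 20+14 = 34 ≤ 70
    N28: 83+14 = 97 > 90
    N5: 30+14 = 44 ≤ 70
    N9: 110+14 = 124 ≤ 160
Round 3 — N28 seizes.
  N28 sheds 97 L/s to N2, N20, N5, N6, N8: 19 each (2 lost).
    N2: 70+19 = 89 ≤ 110
    N20: 140+19 = 159 ≤ 160
    N5: 44+19 = 63 ≤ 70
    N6: 60+19 = 79 ≤ 90
    N8: 80+19 = 99 ≤ 130
No further seizures.

N18, N26, N28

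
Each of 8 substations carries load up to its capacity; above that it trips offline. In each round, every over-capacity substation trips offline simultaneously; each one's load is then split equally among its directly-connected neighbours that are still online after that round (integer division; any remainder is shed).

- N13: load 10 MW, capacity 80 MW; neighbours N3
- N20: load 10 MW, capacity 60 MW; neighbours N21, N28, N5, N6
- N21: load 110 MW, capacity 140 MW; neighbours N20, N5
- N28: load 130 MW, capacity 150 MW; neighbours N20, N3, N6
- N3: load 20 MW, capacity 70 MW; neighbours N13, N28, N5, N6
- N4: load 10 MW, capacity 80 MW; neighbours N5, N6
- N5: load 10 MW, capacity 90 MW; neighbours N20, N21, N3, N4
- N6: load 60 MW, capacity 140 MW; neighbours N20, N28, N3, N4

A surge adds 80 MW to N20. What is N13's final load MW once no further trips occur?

58

Round 1 — N20 at 90 > 60. N20 trips offline.
  N20 sheds 90 MW to N21, N28, N5, N6: 22 each (2 lost).
    N21: 110+22 = 132 ≤ 140
    N28: 130+22 = 152 > 150
    N5: 10+22 = 32 ≤ 90
    N6: 60+22 = 82 ≤ 140
Round 2 — N28 trips offline.
  N28 sheds 152 MW to N3, N6: 76 each.
    N3: 20+76 = 96 > 70
    N6: 82+76 = 158 > 140
Round 3 — N3, N6 trip offline.
  N3 sheds 96 MW to N13, N5: 48 each.
    N13: 10+48 = 58 ≤ 80
    N5: 32+48 = 80 ≤ 90
  N6 sheds 158 MW to N4: 158 each.
    N4: 10+158 = 168 > 80
Round 4 — N4 trips offline.
  N4 sheds 168 MW to N5: 168 each.
    N5: 80+168 = 248 > 90
Round 5 — N5 trips offline.
  N5 sheds 248 MW to N21: 248 each.
    N21: 132+248 = 380 > 140
Round 6 — N21 trips offline.
  N21 sheds 380 MW: no online neighbours, lost.
No further trips.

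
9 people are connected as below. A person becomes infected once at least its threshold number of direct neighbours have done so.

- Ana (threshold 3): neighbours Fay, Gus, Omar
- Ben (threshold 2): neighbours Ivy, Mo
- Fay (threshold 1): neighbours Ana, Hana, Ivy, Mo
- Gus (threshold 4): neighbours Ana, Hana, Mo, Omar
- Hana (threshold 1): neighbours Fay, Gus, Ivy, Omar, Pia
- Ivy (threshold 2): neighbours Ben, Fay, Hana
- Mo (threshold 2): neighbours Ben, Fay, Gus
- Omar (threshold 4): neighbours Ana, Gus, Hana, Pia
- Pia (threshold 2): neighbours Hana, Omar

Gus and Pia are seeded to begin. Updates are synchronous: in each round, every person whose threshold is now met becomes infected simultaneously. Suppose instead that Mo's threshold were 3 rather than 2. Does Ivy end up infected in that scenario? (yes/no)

With Mo's threshold at 3:
Round 1 — Gus, Pia become infected (initial).
Round 2 — checking thresholds:
  Ana: 1 of 3 neighbours < 3, holds.
  Hana: 2 of 5 neighbours ≥ 1, becomes infected.
  Mo: 1 of 3 neighbours < 3, holds.
  Omar: 2 of 4 neighbours < 4, holds.
Round 3 — checking thresholds:
  Ana: 1 of 3 neighbours < 3, holds.
  Fay: 1 of 4 neighbours ≥ 1, becomes infected.
  Ivy: 1 of 3 neighbours < 2, holds.
  Mo: 1 of 3 neighbours < 3, holds.
  Omar: 3 of 4 neighbours < 4, holds.
Round 4 — checking thresholds:
  Ana: 2 of 3 neighbours < 3, holds.
  Ivy: 2 of 3 neighbours ≥ 2, becomes infected.
  Mo: 2 of 3 neighbours < 3, holds.
  Omar: 3 of 4 neighbours < 4, holds.
Round 5 — no new infections; cascade stops.

yes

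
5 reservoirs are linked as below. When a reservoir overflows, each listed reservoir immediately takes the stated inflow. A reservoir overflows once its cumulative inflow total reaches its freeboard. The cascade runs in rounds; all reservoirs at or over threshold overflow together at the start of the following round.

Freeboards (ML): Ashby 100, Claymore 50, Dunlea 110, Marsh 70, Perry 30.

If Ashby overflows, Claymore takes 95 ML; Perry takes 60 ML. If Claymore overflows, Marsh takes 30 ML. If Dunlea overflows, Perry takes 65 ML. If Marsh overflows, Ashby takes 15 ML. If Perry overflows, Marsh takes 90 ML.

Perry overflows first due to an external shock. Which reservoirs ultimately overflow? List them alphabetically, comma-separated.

Round 1 — Perry overflows (initial).
  Marsh: +90 → 90 ≥ 70
Round 2 — Marsh overflows.
  Ashby: +15 → 15 < 100
No further overflows.

Marsh, Perry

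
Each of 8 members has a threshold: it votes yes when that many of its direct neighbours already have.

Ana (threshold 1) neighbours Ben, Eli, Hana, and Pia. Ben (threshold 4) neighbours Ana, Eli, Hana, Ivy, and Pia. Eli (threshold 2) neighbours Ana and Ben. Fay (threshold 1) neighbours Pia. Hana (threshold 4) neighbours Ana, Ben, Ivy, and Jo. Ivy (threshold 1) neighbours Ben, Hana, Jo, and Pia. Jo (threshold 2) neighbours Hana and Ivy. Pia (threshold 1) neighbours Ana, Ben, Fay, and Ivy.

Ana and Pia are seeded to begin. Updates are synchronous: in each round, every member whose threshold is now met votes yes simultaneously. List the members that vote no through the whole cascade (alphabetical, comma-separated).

Ben, Eli, Hana, Jo

Round 1 — Ana, Pia vote yes (initial).
Round 2 — checking thresholds:
  Ben: 2 of 5 neighbours < 4, not yet.
  Eli: 1 of 2 neighbours < 2, not yet.
  Fay: 1 of 1 neighbours ≥ 1, votes yes.
  Hana: 1 of 4 neighbours < 4, not yet.
  Ivy: 1 of 4 neighbours ≥ 1, votes yes.
Round 3 — no new yes votes; cascade stops.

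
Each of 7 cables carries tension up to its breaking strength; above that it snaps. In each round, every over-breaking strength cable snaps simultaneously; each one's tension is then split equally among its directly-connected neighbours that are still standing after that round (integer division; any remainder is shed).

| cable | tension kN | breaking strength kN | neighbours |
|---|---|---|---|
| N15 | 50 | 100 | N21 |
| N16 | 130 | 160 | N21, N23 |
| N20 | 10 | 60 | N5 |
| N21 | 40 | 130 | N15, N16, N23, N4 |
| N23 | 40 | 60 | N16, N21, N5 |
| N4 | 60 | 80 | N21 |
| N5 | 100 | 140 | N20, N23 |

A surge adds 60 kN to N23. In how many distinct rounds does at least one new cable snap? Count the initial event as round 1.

Round 1 — N23 at 100 > 60. N23 snaps.
  N23 sheds 100 kN to N16, N21, N5: 33 each (1 lost).
    N16: 130+33 = 163 > 160
    N21: 40+33 = 73 ≤ 130
    N5: 100+33 = 133 ≤ 140
Round 2 — N16 snaps.
  N16 sheds 163 kN to N21: 163 each.
    N21: 73+163 = 236 > 130
Round 3 — N21 snaps.
  N21 sheds 236 kN to N15, N4: 118 each.
    N15: 50+118 = 168 > 100
    N4: 60+118 = 178 > 80
Round 4 — N15, N4 snap.
  N15 sheds 168 kN: no online neighbours, lost.
  N4 sheds 178 kN: no online neighbours, lost.
No further breaks.

4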